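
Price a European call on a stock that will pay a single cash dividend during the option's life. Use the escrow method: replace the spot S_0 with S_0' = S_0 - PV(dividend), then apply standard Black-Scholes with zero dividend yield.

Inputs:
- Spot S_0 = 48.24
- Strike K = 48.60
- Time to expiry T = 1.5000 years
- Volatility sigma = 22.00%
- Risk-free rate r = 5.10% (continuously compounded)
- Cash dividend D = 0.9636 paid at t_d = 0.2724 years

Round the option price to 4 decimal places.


PV(D) = D * exp(-r * t_d) = 0.9636 * 0.98620365 = 0.95030584
S_0' = S_0 - PV(D) = 48.2400 - 0.95030584 = 47.28969416
d1 = (ln(S_0'/K) + (r + sigma^2/2)*T) / (sigma*sqrt(T)) = 0.31720468
d2 = d1 - sigma*sqrt(T) = 0.04776081
exp(-rT) = 0.92635291
N(d1) = 0.62445585; N(d2) = 0.51904657
C = S_0' * N(d1) - K * exp(-rT) * N(d2) = 47.28969416 * 0.62445585 - 48.6000 * 0.92635291 * 0.51904657 = 6.1625

Answer: Price = 6.1625


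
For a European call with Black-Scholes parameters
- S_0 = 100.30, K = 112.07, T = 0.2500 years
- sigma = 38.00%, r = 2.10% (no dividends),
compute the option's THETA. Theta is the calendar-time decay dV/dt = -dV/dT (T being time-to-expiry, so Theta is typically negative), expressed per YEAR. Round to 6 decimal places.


d1 = -0.4613577952; d2 = -0.6513577952
phi(d1) = 0.3586658726; exp(-qT) = 1.0000000000; exp(-rT) = 0.9947637572
Theta = -S*exp(-qT)*phi(d1)*sigma/(2*sqrt(T)) - r*K*exp(-rT)*N(d2) + q*S*exp(-qT)*N(d1)
N(d1) = 0.3222709630; N(d2) = 0.2574077741; sqrt(T) = 0.5000000000
Term 1 = -100.3000 * 1.0000000000 * 0.3586658726 * 0.3800 / (2 * 0.5000000000) = -13.6701910683
Term 2 = -0.0210 * 112.0700 * 0.9947637572 * 0.2574077741 = -0.6026293505
Term 3 = 0 (no dividend yield, q = 0)
Theta = -13.6701910683 + (-0.6026293505) + (0.0000000000) = -14.272820

Answer: Theta = -14.272820


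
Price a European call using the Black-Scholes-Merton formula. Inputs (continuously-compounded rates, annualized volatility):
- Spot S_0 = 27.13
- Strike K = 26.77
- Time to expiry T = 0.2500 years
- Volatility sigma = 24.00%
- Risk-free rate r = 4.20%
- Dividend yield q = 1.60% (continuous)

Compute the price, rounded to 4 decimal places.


d1 = (ln(S/K) + (r - q + 0.5*sigma^2) * T) / (sigma * sqrt(T)) = 0.22548558
d2 = d1 - sigma * sqrt(T) = 0.10548558
exp(-rT) = 0.98955493; exp(-qT) = 0.99600799
C = S_0 * exp(-qT) * N(d1) - K * exp(-rT) * N(d2)
N(d1) = 0.58919923; N(d2) = 0.54200474
C = 27.1300 * 0.99600799 * 0.58919923 - 26.7700 * 0.98955493 * 0.54200474 = 1.5632

Answer: Price = 1.5632


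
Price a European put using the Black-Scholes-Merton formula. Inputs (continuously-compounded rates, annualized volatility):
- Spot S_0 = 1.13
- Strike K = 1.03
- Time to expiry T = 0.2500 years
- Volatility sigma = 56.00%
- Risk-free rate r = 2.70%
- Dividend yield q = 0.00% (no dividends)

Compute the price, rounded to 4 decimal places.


Answer: Price = 0.0738

Derivation:
d1 = (ln(S/K) + (r - q + 0.5*sigma^2) * T) / (sigma * sqrt(T)) = 0.49503154
d2 = d1 - sigma * sqrt(T) = 0.21503154
exp(-rT) = 0.99327273; exp(-qT) = 1.00000000
P = K * exp(-rT) * N(-d2) - S_0 * exp(-qT) * N(-d1)
N(-d1) = 0.31028893; N(-d2) = 0.41487137
P = 1.0300 * 0.99327273 * 0.41487137 - 1.1300 * 1.00000000 * 0.31028893 = 0.0738


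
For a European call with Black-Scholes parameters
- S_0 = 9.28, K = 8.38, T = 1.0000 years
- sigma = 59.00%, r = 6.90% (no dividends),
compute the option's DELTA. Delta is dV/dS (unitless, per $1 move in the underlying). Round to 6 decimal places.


d1 = 0.5848536141; d2 = -0.0051463859
phi(d1) = 0.3362281243; exp(-qT) = 1.0000000000; exp(-rT) = 0.9333266801
N(d1) = 0.7206769247
Delta = exp(-qT) * N(d1) = 1.0000000000 * 0.7206769247 = 0.720677

Answer: Delta = 0.720677


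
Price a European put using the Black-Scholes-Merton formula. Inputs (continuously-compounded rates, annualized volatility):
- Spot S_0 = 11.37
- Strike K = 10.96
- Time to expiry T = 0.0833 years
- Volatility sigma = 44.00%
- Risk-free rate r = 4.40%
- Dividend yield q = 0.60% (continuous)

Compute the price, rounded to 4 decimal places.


Answer: Price = 0.3695

Derivation:
d1 = (ln(S/K) + (r - q + 0.5*sigma^2) * T) / (sigma * sqrt(T)) = 0.37762219
d2 = d1 - sigma * sqrt(T) = 0.25063054
exp(-rT) = 0.99634151; exp(-qT) = 0.99950032
P = K * exp(-rT) * N(-d2) - S_0 * exp(-qT) * N(-d1)
N(-d1) = 0.35285564; N(-d2) = 0.40104989
P = 10.9600 * 0.99634151 * 0.40104989 - 11.3700 * 0.99950032 * 0.35285564 = 0.3695


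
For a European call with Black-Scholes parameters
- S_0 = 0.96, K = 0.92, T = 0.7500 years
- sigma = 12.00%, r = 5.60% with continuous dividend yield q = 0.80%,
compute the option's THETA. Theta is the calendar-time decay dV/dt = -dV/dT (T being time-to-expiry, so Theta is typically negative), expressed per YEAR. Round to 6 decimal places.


Answer: Theta = -0.050506

Derivation:
d1 = 0.8079017664; d2 = 0.7039787180
phi(d1) = 0.2878570819; exp(-qT) = 0.9940179641; exp(-rT) = 0.9588697806
Theta = -S*exp(-qT)*phi(d1)*sigma/(2*sqrt(T)) - r*K*exp(-rT)*N(d2) + q*S*exp(-qT)*N(d1)
N(d1) = 0.7904264328; N(d2) = 0.7592769864; sqrt(T) = 0.8660254038
Term 1 = -0.9600 * 0.9940179641 * 0.2878570819 * 0.1200 / (2 * 0.8660254038) = -0.0190310611
Term 2 = -0.0560 * 0.9200 * 0.9588697806 * 0.7592769864 = -0.0375090205
Term 3 = 0.0080 * 0.9600 * 0.9940179641 * 0.7904264328 = 0.0060341612
Theta = -0.0190310611 + (-0.0375090205) + (0.0060341612) = -0.050506


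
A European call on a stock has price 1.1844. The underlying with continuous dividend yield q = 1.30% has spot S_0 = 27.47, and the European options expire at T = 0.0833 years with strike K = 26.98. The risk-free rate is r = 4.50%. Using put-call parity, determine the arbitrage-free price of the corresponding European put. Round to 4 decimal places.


Put-call parity: C - P = S_0 * exp(-qT) - K * exp(-rT).
S_0 * exp(-qT) = 27.4700 * 0.99891769 = 27.44026884
K * exp(-rT) = 26.9800 * 0.99625852 = 26.87905478
P = C - S*exp(-qT) + K*exp(-rT)
P = 1.1844 - 27.44026884 + 26.87905478 = 0.6232

Answer: Put price = 0.6232


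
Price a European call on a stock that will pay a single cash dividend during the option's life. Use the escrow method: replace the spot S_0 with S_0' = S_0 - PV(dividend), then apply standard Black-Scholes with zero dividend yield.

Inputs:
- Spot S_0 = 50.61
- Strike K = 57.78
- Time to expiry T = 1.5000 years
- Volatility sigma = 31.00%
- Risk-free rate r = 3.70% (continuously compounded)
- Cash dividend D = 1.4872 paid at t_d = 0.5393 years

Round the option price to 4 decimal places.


Answer: Price = 5.3608

Derivation:
PV(D) = D * exp(-r * t_d) = 1.4872 * 0.98024367 = 1.45781838
S_0' = S_0 - PV(D) = 50.6100 - 1.45781838 = 49.15218162
d1 = (ln(S_0'/K) + (r + sigma^2/2)*T) / (sigma*sqrt(T)) = -0.08993700
d2 = d1 - sigma*sqrt(T) = -0.46960791
exp(-rT) = 0.94601202
N(d1) = 0.46416864; N(d2) = 0.31931759
C = S_0' * N(d1) - K * exp(-rT) * N(d2) = 49.15218162 * 0.46416864 - 57.7800 * 0.94601202 * 0.31931759 = 5.3608


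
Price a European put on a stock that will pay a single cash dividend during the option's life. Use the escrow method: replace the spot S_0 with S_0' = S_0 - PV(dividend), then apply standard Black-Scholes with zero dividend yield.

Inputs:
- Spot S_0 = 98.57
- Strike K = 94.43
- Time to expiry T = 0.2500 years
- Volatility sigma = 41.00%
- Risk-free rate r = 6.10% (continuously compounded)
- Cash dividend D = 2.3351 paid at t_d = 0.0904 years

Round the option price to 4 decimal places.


PV(D) = D * exp(-r * t_d) = 2.3351 * 0.99450078 = 2.32225876
S_0' = S_0 - PV(D) = 98.5700 - 2.32225876 = 96.24774124
d1 = (ln(S_0'/K) + (r + sigma^2/2)*T) / (sigma*sqrt(T)) = 0.26989847
d2 = d1 - sigma*sqrt(T) = 0.06489847
exp(-rT) = 0.98486569
N(-d1) = 0.39361918; N(-d2) = 0.47412742
P = K * exp(-rT) * N(-d2) - S_0' * N(-d1) = 94.4300 * 0.98486569 * 0.47412742 - 96.24774124 * 0.39361918 = 6.2093

Answer: Price = 6.2093


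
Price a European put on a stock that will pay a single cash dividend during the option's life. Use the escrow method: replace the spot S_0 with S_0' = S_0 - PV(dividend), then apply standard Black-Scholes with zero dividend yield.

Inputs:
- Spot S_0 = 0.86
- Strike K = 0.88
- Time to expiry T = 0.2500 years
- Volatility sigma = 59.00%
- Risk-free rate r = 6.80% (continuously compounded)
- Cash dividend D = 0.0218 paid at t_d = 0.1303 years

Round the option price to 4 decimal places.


Answer: Price = 0.1138

Derivation:
PV(D) = D * exp(-r * t_d) = 0.0218 * 0.99117874 = 0.02160770
S_0' = S_0 - PV(D) = 0.8600 - 0.02160770 = 0.83839230
d1 = (ln(S_0'/K) + (r + sigma^2/2)*T) / (sigma*sqrt(T)) = 0.04093805
d2 = d1 - sigma*sqrt(T) = -0.25406195
exp(-rT) = 0.98314368
N(-d1) = 0.48367264; N(-d2) = 0.60027615
P = K * exp(-rT) * N(-d2) - S_0' * N(-d1) = 0.8800 * 0.98314368 * 0.60027615 - 0.83839230 * 0.48367264 = 0.1138


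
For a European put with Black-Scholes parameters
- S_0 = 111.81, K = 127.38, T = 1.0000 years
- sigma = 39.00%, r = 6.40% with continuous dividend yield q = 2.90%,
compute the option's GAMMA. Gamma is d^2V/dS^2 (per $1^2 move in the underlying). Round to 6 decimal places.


d1 = -0.0495480584; d2 = -0.4395480584
phi(d1) = 0.3984528772; exp(-qT) = 0.9714164645; exp(-rT) = 0.9380049995
Gamma = exp(-qT) * phi(d1) / (S * sigma * sqrt(T)) = 0.9714164645 * 0.3984528772 / (111.8100 * 0.3900 * 1.0000000000) = 0.008876

Answer: Gamma = 0.008876


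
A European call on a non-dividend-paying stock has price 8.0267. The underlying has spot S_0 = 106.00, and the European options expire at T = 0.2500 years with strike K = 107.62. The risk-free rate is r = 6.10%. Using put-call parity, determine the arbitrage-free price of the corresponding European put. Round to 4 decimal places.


Answer: Put price = 8.0179

Derivation:
Put-call parity: C - P = S_0 * exp(-qT) - K * exp(-rT).
S_0 * exp(-qT) = 106.0000 * 1.00000000 = 106.00000000
K * exp(-rT) = 107.6200 * 0.98486569 = 105.99124582
P = C - S*exp(-qT) + K*exp(-rT)
P = 8.0267 - 106.00000000 + 105.99124582 = 8.0179


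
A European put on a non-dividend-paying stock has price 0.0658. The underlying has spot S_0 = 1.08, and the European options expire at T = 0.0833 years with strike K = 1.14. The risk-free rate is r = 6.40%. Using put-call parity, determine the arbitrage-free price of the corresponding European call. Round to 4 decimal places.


Answer: Call price = 0.0119

Derivation:
Put-call parity: C - P = S_0 * exp(-qT) - K * exp(-rT).
S_0 * exp(-qT) = 1.0800 * 1.00000000 = 1.08000000
K * exp(-rT) = 1.1400 * 0.99468299 = 1.13393860
C = P + S*exp(-qT) - K*exp(-rT)
C = 0.0658 + 1.08000000 - 1.13393860 = 0.0119


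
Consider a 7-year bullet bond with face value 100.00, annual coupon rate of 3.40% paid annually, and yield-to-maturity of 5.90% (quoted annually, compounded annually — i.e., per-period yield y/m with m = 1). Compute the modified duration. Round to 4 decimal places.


Answer: Modified duration = 5.9347

Derivation:
Coupon per period c = face * coupon_rate / m = 3.400000
Periods per year m = 1; per-period yield y/m = 0.059000
Number of cashflows N = 7
Cashflows (t years, CF_t, discount factor 1/(1+y/m)^(m*t), PV):
  t = 1.0000: CF_t = 3.400000, DF = 0.944287, PV = 3.210576
  t = 2.0000: CF_t = 3.400000, DF = 0.891678, PV = 3.031705
  t = 3.0000: CF_t = 3.400000, DF = 0.842000, PV = 2.862800
  t = 4.0000: CF_t = 3.400000, DF = 0.795090, PV = 2.703305
  t = 5.0000: CF_t = 3.400000, DF = 0.750793, PV = 2.552696
  t = 6.0000: CF_t = 3.400000, DF = 0.708964, PV = 2.410478
  t = 7.0000: CF_t = 103.400000, DF = 0.669466, PV = 69.222745
Price P = sum_t PV_t = 85.994306
First compute Macaulay numerator sum_t t * PV_t:
  t * PV_t at t = 1.0000: 3.210576
  t * PV_t at t = 2.0000: 6.063411
  t * PV_t at t = 3.0000: 8.588401
  t * PV_t at t = 4.0000: 10.813221
  t * PV_t at t = 5.0000: 12.763481
  t * PV_t at t = 6.0000: 14.462867
  t * PV_t at t = 7.0000: 484.559216
Macaulay duration D = 540.461172 / 85.994306 = 6.284848
Modified duration = D / (1 + y/m) = 6.284848 / (1 + 0.059000) = 5.934701


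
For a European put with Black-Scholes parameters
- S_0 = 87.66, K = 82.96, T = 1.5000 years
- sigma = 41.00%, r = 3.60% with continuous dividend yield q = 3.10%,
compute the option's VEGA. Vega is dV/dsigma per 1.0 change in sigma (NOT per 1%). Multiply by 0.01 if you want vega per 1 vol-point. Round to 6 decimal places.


d1 = 0.3757519876; d2 = -0.1263934097
phi(d1) = 0.3717501421; exp(-qT) = 0.9545645606; exp(-rT) = 0.9474321065
Vega = S * exp(-qT) * phi(d1) * sqrt(T) = 87.6600 * 0.9545645606 * 0.3717501421 * 1.2247448714 = 38.098120

Answer: Vega = 38.098120


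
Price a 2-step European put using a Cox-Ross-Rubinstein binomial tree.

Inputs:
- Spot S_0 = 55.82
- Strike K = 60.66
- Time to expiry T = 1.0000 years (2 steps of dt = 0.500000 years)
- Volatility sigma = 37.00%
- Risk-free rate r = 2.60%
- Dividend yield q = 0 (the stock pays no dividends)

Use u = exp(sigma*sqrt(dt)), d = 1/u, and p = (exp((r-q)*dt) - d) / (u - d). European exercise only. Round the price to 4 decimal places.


dt = T/N = 0.500000
u = exp(sigma*sqrt(dt)) = 1.299045; d = 1/u = 0.769796
p = (exp((r-q)*dt) - d) / (u - d) = 0.459687
Discount per step: exp(-r*dt) = 0.987084
Stock lattice S(k, i) with i counting down-moves:
  k=0: S(0,0) = 55.8200
  k=1: S(1,0) = 72.5127; S(1,1) = 42.9700
  k=2: S(2,0) = 94.1973; S(2,1) = 55.8200; S(2,2) = 33.0782
Terminal payoffs V(N, i) = max(K - S_T, 0):
  V(2,0) = 0.000000; V(2,1) = 4.840000; V(2,2) = 27.581841
Backward induction: V(k, i) = exp(-r*dt) * [p * V(k+1, i) + (1-p) * V(k+1, i+1)].
  V(1,0) = exp(-r*dt) * [p*0.000000 + (1-p)*4.840000] = 2.581340
  V(1,1) = exp(-r*dt) * [p*4.840000 + (1-p)*27.581841] = 16.906501
  V(0,0) = exp(-r*dt) * [p*2.581340 + (1-p)*16.906501] = 10.188106

Answer: Price = V(0,0) = 10.1881


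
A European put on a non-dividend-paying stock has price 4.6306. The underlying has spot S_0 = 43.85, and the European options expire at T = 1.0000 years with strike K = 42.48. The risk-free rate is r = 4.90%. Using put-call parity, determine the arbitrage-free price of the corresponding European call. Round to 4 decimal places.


Put-call parity: C - P = S_0 * exp(-qT) - K * exp(-rT).
S_0 * exp(-qT) = 43.8500 * 1.00000000 = 43.85000000
K * exp(-rT) = 42.4800 * 0.95218113 = 40.44865439
C = P + S*exp(-qT) - K*exp(-rT)
C = 4.6306 + 43.85000000 - 40.44865439 = 8.0319

Answer: Call price = 8.0319


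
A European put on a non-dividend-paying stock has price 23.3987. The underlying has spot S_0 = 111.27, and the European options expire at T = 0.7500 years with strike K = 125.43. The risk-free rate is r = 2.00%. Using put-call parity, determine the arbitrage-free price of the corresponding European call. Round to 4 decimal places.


Put-call parity: C - P = S_0 * exp(-qT) - K * exp(-rT).
S_0 * exp(-qT) = 111.2700 * 1.00000000 = 111.27000000
K * exp(-rT) = 125.4300 * 0.98511194 = 123.56259058
C = P + S*exp(-qT) - K*exp(-rT)
C = 23.3987 + 111.27000000 - 123.56259058 = 11.1061

Answer: Call price = 11.1061


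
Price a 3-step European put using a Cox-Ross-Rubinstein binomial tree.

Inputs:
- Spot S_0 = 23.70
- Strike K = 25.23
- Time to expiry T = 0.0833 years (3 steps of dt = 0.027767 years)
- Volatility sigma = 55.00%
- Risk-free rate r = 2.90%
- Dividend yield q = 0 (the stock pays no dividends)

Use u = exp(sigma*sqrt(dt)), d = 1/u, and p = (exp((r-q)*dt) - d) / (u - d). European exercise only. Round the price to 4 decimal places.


Answer: Price = V(0,0) = 2.4018

Derivation:
dt = T/N = 0.027767
u = exp(sigma*sqrt(dt)) = 1.095979; d = 1/u = 0.912426
p = (exp((r-q)*dt) - d) / (u - d) = 0.481493
Discount per step: exp(-r*dt) = 0.999195
Stock lattice S(k, i) with i counting down-moves:
  k=0: S(0,0) = 23.7000
  k=1: S(1,0) = 25.9747; S(1,1) = 21.6245
  k=2: S(2,0) = 28.4677; S(2,1) = 23.7000; S(2,2) = 19.7308
  k=3: S(3,0) = 31.2001; S(3,1) = 25.9747; S(3,2) = 21.6245; S(3,3) = 18.0028
Terminal payoffs V(N, i) = max(K - S_T, 0):
  V(3,0) = 0.000000; V(3,1) = 0.000000; V(3,2) = 3.605505; V(3,3) = 7.227150
Backward induction: V(k, i) = exp(-r*dt) * [p * V(k+1, i) + (1-p) * V(k+1, i+1)].
  V(2,0) = exp(-r*dt) * [p*0.000000 + (1-p)*0.000000] = 0.000000
  V(2,1) = exp(-r*dt) * [p*0.000000 + (1-p)*3.605505] = 1.867976
  V(2,2) = exp(-r*dt) * [p*3.605505 + (1-p)*7.227150] = 5.478941
  V(1,0) = exp(-r*dt) * [p*0.000000 + (1-p)*1.867976] = 0.967780
  V(1,1) = exp(-r*dt) * [p*1.867976 + (1-p)*5.478941] = 3.737277
  V(0,0) = exp(-r*dt) * [p*0.967780 + (1-p)*3.737277] = 2.401850


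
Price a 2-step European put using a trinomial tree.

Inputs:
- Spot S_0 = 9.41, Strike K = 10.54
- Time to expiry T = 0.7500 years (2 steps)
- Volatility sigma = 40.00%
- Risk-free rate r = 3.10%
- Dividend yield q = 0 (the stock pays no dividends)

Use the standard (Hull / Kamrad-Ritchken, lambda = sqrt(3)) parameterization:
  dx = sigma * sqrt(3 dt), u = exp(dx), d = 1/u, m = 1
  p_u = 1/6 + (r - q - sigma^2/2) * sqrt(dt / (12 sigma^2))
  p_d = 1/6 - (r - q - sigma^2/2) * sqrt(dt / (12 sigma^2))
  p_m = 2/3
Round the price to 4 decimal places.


Answer: Price = V(0,0) = 1.8520

Derivation:
dt = T/N = 0.375000; dx = sigma*sqrt(3*dt) = 0.424264
u = exp(dx) = 1.528465; d = 1/u = 0.654251
p_u = 0.145012, p_m = 0.666667, p_d = 0.188322
Discount per step: exp(-r*dt) = 0.988442
Stock lattice S(k, j) with j the centered position index:
  k=0: S(0,+0) = 9.4100
  k=1: S(1,-1) = 6.1565; S(1,+0) = 9.4100; S(1,+1) = 14.3829
  k=2: S(2,-2) = 4.0279; S(2,-1) = 6.1565; S(2,+0) = 9.4100; S(2,+1) = 14.3829; S(2,+2) = 21.9837
Terminal payoffs V(N, j) = max(K - S_T, 0):
  V(2,-2) = 6.512101; V(2,-1) = 4.383497; V(2,+0) = 1.130000; V(2,+1) = 0.000000; V(2,+2) = 0.000000
Backward induction: V(k, j) = exp(-r*dt) * [p_u * V(k+1, j+1) + p_m * V(k+1, j) + p_d * V(k+1, j-1)]
  V(1,-1) = exp(-r*dt) * [p_u*1.130000 + p_m*4.383497 + p_d*6.512101] = 4.262722
  V(1,+0) = exp(-r*dt) * [p_u*0.000000 + p_m*1.130000 + p_d*4.383497] = 1.560594
  V(1,+1) = exp(-r*dt) * [p_u*0.000000 + p_m*0.000000 + p_d*1.130000] = 0.210344
  V(0,+0) = exp(-r*dt) * [p_u*0.210344 + p_m*1.560594 + p_d*4.262722] = 1.852006


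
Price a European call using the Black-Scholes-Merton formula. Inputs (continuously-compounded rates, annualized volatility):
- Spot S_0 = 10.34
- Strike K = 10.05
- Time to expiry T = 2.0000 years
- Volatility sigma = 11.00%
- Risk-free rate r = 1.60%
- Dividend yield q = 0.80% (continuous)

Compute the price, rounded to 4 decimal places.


Answer: Price = 0.8633

Derivation:
d1 = (ln(S/K) + (r - q + 0.5*sigma^2) * T) / (sigma * sqrt(T)) = 0.36349939
d2 = d1 - sigma * sqrt(T) = 0.20793590
exp(-rT) = 0.96850658; exp(-qT) = 0.98412732
C = S_0 * exp(-qT) * N(d1) - K * exp(-rT) * N(d2)
N(d1) = 0.64188407; N(d2) = 0.58236049
C = 10.3400 * 0.98412732 * 0.64188407 - 10.0500 * 0.96850658 * 0.58236049 = 0.8633


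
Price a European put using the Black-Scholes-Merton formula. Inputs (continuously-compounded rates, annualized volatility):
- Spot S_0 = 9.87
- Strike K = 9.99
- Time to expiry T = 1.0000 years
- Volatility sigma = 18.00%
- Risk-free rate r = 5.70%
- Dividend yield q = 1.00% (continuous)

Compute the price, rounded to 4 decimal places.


d1 = (ln(S/K) + (r - q + 0.5*sigma^2) * T) / (sigma * sqrt(T)) = 0.28397367
d2 = d1 - sigma * sqrt(T) = 0.10397367
exp(-rT) = 0.94459407; exp(-qT) = 0.99004983
P = K * exp(-rT) * N(-d2) - S_0 * exp(-qT) * N(-d1)
N(-d1) = 0.38821528; N(-d2) = 0.45859512
P = 9.9900 * 0.94459407 * 0.45859512 - 9.8700 * 0.99004983 * 0.38821528 = 0.5340

Answer: Price = 0.5340


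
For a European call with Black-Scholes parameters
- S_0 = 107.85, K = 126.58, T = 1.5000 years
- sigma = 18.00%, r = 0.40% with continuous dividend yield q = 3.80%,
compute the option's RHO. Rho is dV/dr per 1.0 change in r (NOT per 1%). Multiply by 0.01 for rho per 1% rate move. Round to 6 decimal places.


Answer: Rho = 26.946021

Derivation:
d1 = -0.8474923630; d2 = -1.0679464398
phi(d1) = 0.2785771646; exp(-qT) = 0.9445940694; exp(-rT) = 0.9940179641
N(d2) = 0.1427723363
Rho = K*T*exp(-rT)*N(d2) = 126.5800 * 1.5000 * 0.9940179641 * 0.1427723363 = 26.946021


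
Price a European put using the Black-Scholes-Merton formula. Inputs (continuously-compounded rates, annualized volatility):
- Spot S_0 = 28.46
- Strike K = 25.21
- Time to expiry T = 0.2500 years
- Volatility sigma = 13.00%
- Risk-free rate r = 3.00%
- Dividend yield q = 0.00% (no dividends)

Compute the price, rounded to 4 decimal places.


Answer: Price = 0.0155

Derivation:
d1 = (ln(S/K) + (r - q + 0.5*sigma^2) * T) / (sigma * sqrt(T)) = 2.01340541
d2 = d1 - sigma * sqrt(T) = 1.94840541
exp(-rT) = 0.99252805; exp(-qT) = 1.00000000
P = K * exp(-rT) * N(-d2) - S_0 * exp(-qT) * N(-d1)
N(-d1) = 0.02203600; N(-d2) = 0.02568324
P = 25.2100 * 0.99252805 * 0.02568324 - 28.4600 * 1.00000000 * 0.02203600 = 0.0155


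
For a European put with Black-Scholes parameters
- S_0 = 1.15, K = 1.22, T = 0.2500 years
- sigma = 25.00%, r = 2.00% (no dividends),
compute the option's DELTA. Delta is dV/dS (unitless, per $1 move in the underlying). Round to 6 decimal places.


d1 = -0.3702113310; d2 = -0.4952113310
phi(d1) = 0.3725191817; exp(-qT) = 1.0000000000; exp(-rT) = 0.9950124792
N(-d1) = 0.6443874827
Delta = -exp(-qT) * N(-d1) = -1.0000000000 * 0.6443874827 = -0.644387

Answer: Delta = -0.644387


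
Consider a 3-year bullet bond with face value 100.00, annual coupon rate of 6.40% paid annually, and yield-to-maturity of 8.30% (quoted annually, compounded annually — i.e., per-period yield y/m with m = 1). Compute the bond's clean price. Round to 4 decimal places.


Coupon per period c = face * coupon_rate / m = 6.400000
Periods per year m = 1; per-period yield y/m = 0.083000
Number of cashflows N = 3
Cashflows (t years, CF_t, discount factor 1/(1+y/m)^(m*t), PV):
  t = 1.0000: CF_t = 6.400000, DF = 0.923361, PV = 5.909511
  t = 2.0000: CF_t = 6.400000, DF = 0.852596, PV = 5.456612
  t = 3.0000: CF_t = 106.400000, DF = 0.787254, PV = 83.763778
Price P = sum_t PV_t = 95.129901

Answer: Price = 95.1299


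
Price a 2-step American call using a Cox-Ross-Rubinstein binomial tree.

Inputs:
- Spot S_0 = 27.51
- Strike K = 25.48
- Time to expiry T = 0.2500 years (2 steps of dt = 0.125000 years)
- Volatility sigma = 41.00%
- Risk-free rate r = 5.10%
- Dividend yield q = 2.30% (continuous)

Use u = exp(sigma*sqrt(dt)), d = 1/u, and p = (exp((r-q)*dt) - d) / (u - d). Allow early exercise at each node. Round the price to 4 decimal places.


Answer: Price = V(0,0) = 3.5223

Derivation:
dt = T/N = 0.125000
u = exp(sigma*sqrt(dt)) = 1.155990; d = 1/u = 0.865060
p = (exp((r-q)*dt) - d) / (u - d) = 0.475876
Discount per step: exp(-r*dt) = 0.993645
Stock lattice S(k, i) with i counting down-moves:
  k=0: S(0,0) = 27.5100
  k=1: S(1,0) = 31.8013; S(1,1) = 23.7978
  k=2: S(2,0) = 36.7620; S(2,1) = 27.5100; S(2,2) = 20.5865
Terminal payoffs V(N, i) = max(S_T - K, 0):
  V(2,0) = 11.281950; V(2,1) = 2.030000; V(2,2) = 0.000000
Backward induction: V(k, i) = exp(-r*dt) * [p * V(k+1, i) + (1-p) * V(k+1, i+1)]; then take max(V_cont, immediate exercise) for American.
  V(1,0) = exp(-r*dt) * [p*11.281950 + (1-p)*2.030000] = 6.391899; exercise = 6.321278; V(1,0) = max -> 6.391899
  V(1,1) = exp(-r*dt) * [p*2.030000 + (1-p)*0.000000] = 0.959889; exercise = 0.000000; V(1,1) = max -> 0.959889
  V(0,0) = exp(-r*dt) * [p*6.391899 + (1-p)*0.959889] = 3.522323; exercise = 2.030000; V(0,0) = max -> 3.522323


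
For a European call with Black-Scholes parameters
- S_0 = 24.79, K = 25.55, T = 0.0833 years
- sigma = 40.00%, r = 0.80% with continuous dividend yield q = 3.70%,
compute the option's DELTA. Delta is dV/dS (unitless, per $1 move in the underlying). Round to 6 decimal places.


Answer: Delta = 0.409815

Derivation:
d1 = -0.2247670373; d2 = -0.3402139948
phi(d1) = 0.3889911665; exp(-qT) = 0.9969226448; exp(-rT) = 0.9993338220
N(d1) = 0.4110802552
Delta = exp(-qT) * N(d1) = 0.9969226448 * 0.4110802552 = 0.409815


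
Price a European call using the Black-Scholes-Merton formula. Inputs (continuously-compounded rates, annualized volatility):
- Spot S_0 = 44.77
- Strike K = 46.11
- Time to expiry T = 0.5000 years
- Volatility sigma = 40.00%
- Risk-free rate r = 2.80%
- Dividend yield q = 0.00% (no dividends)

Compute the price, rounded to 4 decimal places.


Answer: Price = 4.7323

Derivation:
d1 = (ln(S/K) + (r - q + 0.5*sigma^2) * T) / (sigma * sqrt(T)) = 0.08665037
d2 = d1 - sigma * sqrt(T) = -0.19619234
exp(-rT) = 0.98609754; exp(-qT) = 1.00000000
C = S_0 * exp(-qT) * N(d1) - K * exp(-rT) * N(d2)
N(d1) = 0.53452529; N(d2) = 0.42222981
C = 44.7700 * 1.00000000 * 0.53452529 - 46.1100 * 0.98609754 * 0.42222981 = 4.7323


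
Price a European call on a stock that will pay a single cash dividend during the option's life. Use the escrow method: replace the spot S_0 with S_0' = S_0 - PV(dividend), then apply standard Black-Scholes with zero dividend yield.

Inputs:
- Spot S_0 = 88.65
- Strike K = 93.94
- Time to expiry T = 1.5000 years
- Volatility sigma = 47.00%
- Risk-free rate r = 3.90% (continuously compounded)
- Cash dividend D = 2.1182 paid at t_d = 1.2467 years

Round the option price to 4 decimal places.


Answer: Price = 18.8761

Derivation:
PV(D) = D * exp(-r * t_d) = 2.1182 * 0.95254179 = 2.01767402
S_0' = S_0 - PV(D) = 88.6500 - 2.01767402 = 86.63232598
d1 = (ln(S_0'/K) + (r + sigma^2/2)*T) / (sigma*sqrt(T)) = 0.24875653
d2 = d1 - sigma*sqrt(T) = -0.32687356
exp(-rT) = 0.94317824
N(d1) = 0.59822544; N(d2) = 0.37188176
C = S_0' * N(d1) - K * exp(-rT) * N(d2) = 86.63232598 * 0.59822544 - 93.9400 * 0.94317824 * 0.37188176 = 18.8761


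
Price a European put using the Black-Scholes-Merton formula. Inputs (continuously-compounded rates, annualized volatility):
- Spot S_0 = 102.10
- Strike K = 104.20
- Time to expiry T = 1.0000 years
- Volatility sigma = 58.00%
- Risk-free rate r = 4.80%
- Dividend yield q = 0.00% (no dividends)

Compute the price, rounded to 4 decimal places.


Answer: Price = 21.6136

Derivation:
d1 = (ln(S/K) + (r - q + 0.5*sigma^2) * T) / (sigma * sqrt(T)) = 0.33765620
d2 = d1 - sigma * sqrt(T) = -0.24234380
exp(-rT) = 0.95313379; exp(-qT) = 1.00000000
P = K * exp(-rT) * N(-d2) - S_0 * exp(-qT) * N(-d1)
N(-d1) = 0.36781114; N(-d2) = 0.59574311
P = 104.2000 * 0.95313379 * 0.59574311 - 102.1000 * 1.00000000 * 0.36781114 = 21.6136


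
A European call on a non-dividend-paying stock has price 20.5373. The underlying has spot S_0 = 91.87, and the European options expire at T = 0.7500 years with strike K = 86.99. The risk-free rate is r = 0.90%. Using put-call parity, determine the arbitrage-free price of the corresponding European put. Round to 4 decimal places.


Answer: Put price = 15.0721

Derivation:
Put-call parity: C - P = S_0 * exp(-qT) - K * exp(-rT).
S_0 * exp(-qT) = 91.8700 * 1.00000000 = 91.87000000
K * exp(-rT) = 86.9900 * 0.99327273 = 86.40479479
P = C - S*exp(-qT) + K*exp(-rT)
P = 20.5373 - 91.87000000 + 86.40479479 = 15.0721


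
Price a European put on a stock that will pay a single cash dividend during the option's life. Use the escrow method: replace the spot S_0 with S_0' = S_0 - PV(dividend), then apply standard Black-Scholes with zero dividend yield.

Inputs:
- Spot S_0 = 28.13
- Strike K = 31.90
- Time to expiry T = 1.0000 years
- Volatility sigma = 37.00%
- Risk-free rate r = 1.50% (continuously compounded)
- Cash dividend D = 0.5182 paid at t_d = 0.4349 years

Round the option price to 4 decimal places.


PV(D) = D * exp(-r * t_d) = 0.5182 * 0.99349773 = 0.51483052
S_0' = S_0 - PV(D) = 28.1300 - 0.51483052 = 27.61516948
d1 = (ln(S_0'/K) + (r + sigma^2/2)*T) / (sigma*sqrt(T)) = -0.16429938
d2 = d1 - sigma*sqrt(T) = -0.53429938
exp(-rT) = 0.98511194
N(-d1) = 0.56525226; N(-d2) = 0.70343279
P = K * exp(-rT) * N(-d2) - S_0' * N(-d1) = 31.9000 * 0.98511194 * 0.70343279 - 27.61516948 * 0.56525226 = 6.4959

Answer: Price = 6.4959


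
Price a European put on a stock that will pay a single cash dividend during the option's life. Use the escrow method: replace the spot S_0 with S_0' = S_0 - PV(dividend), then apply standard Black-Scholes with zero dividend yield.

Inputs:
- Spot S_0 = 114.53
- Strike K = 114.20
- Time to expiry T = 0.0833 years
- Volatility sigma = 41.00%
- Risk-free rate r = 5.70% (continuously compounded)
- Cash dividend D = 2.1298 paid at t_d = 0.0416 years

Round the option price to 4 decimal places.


Answer: Price = 5.9832

Derivation:
PV(D) = D * exp(-r * t_d) = 2.1298 * 0.99763161 = 2.12475580
S_0' = S_0 - PV(D) = 114.5300 - 2.12475580 = 112.40524420
d1 = (ln(S_0'/K) + (r + sigma^2/2)*T) / (sigma*sqrt(T)) = -0.03457391
d2 = d1 - sigma*sqrt(T) = -0.15290704
exp(-rT) = 0.99526315
N(-d1) = 0.51379025; N(-d2) = 0.56076421
P = K * exp(-rT) * N(-d2) - S_0' * N(-d1) = 114.2000 * 0.99526315 * 0.56076421 - 112.40524420 * 0.51379025 = 5.9832


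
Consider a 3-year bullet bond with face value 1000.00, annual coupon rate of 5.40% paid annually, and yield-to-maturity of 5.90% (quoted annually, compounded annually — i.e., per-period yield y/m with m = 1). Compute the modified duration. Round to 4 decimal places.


Coupon per period c = face * coupon_rate / m = 54.000000
Periods per year m = 1; per-period yield y/m = 0.059000
Number of cashflows N = 3
Cashflows (t years, CF_t, discount factor 1/(1+y/m)^(m*t), PV):
  t = 1.0000: CF_t = 54.000000, DF = 0.944287, PV = 50.991501
  t = 2.0000: CF_t = 54.000000, DF = 0.891678, PV = 48.150615
  t = 3.0000: CF_t = 1054.000000, DF = 0.842000, PV = 887.468058
Price P = sum_t PV_t = 986.610174
First compute Macaulay numerator sum_t t * PV_t:
  t * PV_t at t = 1.0000: 50.991501
  t * PV_t at t = 2.0000: 96.301230
  t * PV_t at t = 3.0000: 2662.404173
Macaulay duration D = 2809.696904 / 986.610174 = 2.847829
Modified duration = D / (1 + y/m) = 2.847829 / (1 + 0.059000) = 2.689168

Answer: Modified duration = 2.6892


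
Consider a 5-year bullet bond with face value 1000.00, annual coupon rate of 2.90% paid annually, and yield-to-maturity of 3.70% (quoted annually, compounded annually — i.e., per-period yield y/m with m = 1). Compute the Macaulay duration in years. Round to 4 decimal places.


Answer: Macaulay duration = 4.7201 years

Derivation:
Coupon per period c = face * coupon_rate / m = 29.000000
Periods per year m = 1; per-period yield y/m = 0.037000
Number of cashflows N = 5
Cashflows (t years, CF_t, discount factor 1/(1+y/m)^(m*t), PV):
  t = 1.0000: CF_t = 29.000000, DF = 0.964320, PV = 27.965284
  t = 2.0000: CF_t = 29.000000, DF = 0.929913, PV = 26.967487
  t = 3.0000: CF_t = 29.000000, DF = 0.896734, PV = 26.005292
  t = 4.0000: CF_t = 29.000000, DF = 0.864739, PV = 25.077427
  t = 5.0000: CF_t = 1029.000000, DF = 0.833885, PV = 858.067776
Price P = sum_t PV_t = 964.083267
Macaulay numerator sum_t t * PV_t:
  t * PV_t at t = 1.0000: 27.965284
  t * PV_t at t = 2.0000: 53.934975
  t * PV_t at t = 3.0000: 78.015875
  t * PV_t at t = 4.0000: 100.309707
  t * PV_t at t = 5.0000: 4290.338881
Macaulay duration D = (sum_t t * PV_t) / P = 4550.564723 / 964.083267 = 4.720095


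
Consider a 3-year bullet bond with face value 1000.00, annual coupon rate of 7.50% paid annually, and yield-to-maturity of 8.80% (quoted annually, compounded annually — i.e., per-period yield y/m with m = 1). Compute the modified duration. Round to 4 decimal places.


Coupon per period c = face * coupon_rate / m = 75.000000
Periods per year m = 1; per-period yield y/m = 0.088000
Number of cashflows N = 3
Cashflows (t years, CF_t, discount factor 1/(1+y/m)^(m*t), PV):
  t = 1.0000: CF_t = 75.000000, DF = 0.919118, PV = 68.933824
  t = 2.0000: CF_t = 75.000000, DF = 0.844777, PV = 63.358294
  t = 3.0000: CF_t = 1075.000000, DF = 0.776450, PV = 834.683403
Price P = sum_t PV_t = 966.975521
First compute Macaulay numerator sum_t t * PV_t:
  t * PV_t at t = 1.0000: 68.933824
  t * PV_t at t = 2.0000: 126.716587
  t * PV_t at t = 3.0000: 2504.050210
Macaulay duration D = 2699.700621 / 966.975521 = 2.791902
Modified duration = D / (1 + y/m) = 2.791902 / (1 + 0.088000) = 2.566086

Answer: Modified duration = 2.5661


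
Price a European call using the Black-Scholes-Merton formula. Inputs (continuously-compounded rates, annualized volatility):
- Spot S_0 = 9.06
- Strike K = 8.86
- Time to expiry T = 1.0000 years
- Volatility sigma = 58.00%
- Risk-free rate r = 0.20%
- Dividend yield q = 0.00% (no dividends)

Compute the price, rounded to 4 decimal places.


Answer: Price = 2.1531

Derivation:
d1 = (ln(S/K) + (r - q + 0.5*sigma^2) * T) / (sigma * sqrt(T)) = 0.33193510
d2 = d1 - sigma * sqrt(T) = -0.24806490
exp(-rT) = 0.99800200; exp(-qT) = 1.00000000
C = S_0 * exp(-qT) * N(d1) - K * exp(-rT) * N(d2)
N(d1) = 0.63003087; N(d2) = 0.40204209
C = 9.0600 * 1.00000000 * 0.63003087 - 8.8600 * 0.99800200 * 0.40204209 = 2.1531


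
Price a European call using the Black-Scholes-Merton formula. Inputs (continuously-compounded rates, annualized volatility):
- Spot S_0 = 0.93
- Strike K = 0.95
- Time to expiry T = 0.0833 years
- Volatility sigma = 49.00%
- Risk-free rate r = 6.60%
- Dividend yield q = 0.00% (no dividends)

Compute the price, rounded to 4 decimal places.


d1 = (ln(S/K) + (r - q + 0.5*sigma^2) * T) / (sigma * sqrt(T)) = -0.04086643
d2 = d1 - sigma * sqrt(T) = -0.18228895
exp(-rT) = 0.99451729; exp(-qT) = 1.00000000
C = S_0 * exp(-qT) * N(d1) - K * exp(-rT) * N(d2)
N(d1) = 0.48370119; N(d2) = 0.42767798
C = 0.9300 * 1.00000000 * 0.48370119 - 0.9500 * 0.99451729 * 0.42767798 = 0.0458

Answer: Price = 0.0458


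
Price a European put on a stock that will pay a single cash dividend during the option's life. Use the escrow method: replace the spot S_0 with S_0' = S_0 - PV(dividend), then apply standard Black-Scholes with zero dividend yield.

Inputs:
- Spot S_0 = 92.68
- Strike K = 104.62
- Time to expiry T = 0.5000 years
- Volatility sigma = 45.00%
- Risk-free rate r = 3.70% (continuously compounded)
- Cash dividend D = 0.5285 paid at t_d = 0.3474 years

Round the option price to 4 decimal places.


PV(D) = D * exp(-r * t_d) = 0.5285 * 0.98722846 = 0.52175024
S_0' = S_0 - PV(D) = 92.6800 - 0.52175024 = 92.15824976
d1 = (ln(S_0'/K) + (r + sigma^2/2)*T) / (sigma*sqrt(T)) = -0.18134156
d2 = d1 - sigma*sqrt(T) = -0.49953962
exp(-rT) = 0.98167007
N(-d1) = 0.57195026; N(-d2) = 0.69130036
P = K * exp(-rT) * N(-d2) - S_0' * N(-d1) = 104.6200 * 0.98167007 * 0.69130036 - 92.15824976 * 0.57195026 = 18.2882

Answer: Price = 18.2882


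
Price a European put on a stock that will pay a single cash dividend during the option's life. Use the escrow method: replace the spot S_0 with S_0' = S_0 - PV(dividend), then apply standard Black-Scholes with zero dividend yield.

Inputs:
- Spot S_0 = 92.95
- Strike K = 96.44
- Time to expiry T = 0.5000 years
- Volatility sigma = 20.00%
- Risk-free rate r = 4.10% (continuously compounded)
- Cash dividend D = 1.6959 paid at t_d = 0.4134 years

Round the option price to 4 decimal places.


Answer: Price = 6.9907

Derivation:
PV(D) = D * exp(-r * t_d) = 1.6959 * 0.98319343 = 1.66739774
S_0' = S_0 - PV(D) = 92.9500 - 1.66739774 = 91.28260226
d1 = (ln(S_0'/K) + (r + sigma^2/2)*T) / (sigma*sqrt(T)) = -0.17296426
d2 = d1 - sigma*sqrt(T) = -0.31438561
exp(-rT) = 0.97970870
N(-d1) = 0.56866024; N(-d2) = 0.62338591
P = K * exp(-rT) * N(-d2) - S_0' * N(-d1) = 96.4400 * 0.97970870 * 0.62338591 - 91.28260226 * 0.56866024 = 6.9907


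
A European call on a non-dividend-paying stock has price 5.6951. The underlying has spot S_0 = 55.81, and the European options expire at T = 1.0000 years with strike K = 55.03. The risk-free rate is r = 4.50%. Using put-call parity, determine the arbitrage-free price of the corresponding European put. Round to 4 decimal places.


Put-call parity: C - P = S_0 * exp(-qT) - K * exp(-rT).
S_0 * exp(-qT) = 55.8100 * 1.00000000 = 55.81000000
K * exp(-rT) = 55.0300 * 0.95599748 = 52.60854143
P = C - S*exp(-qT) + K*exp(-rT)
P = 5.6951 - 55.81000000 + 52.60854143 = 2.4936

Answer: Put price = 2.4936


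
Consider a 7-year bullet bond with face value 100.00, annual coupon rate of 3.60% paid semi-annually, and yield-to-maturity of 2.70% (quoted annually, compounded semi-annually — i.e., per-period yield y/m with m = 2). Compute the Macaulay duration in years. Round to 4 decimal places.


Answer: Macaulay duration = 6.2748 years

Derivation:
Coupon per period c = face * coupon_rate / m = 1.800000
Periods per year m = 2; per-period yield y/m = 0.013500
Number of cashflows N = 14
Cashflows (t years, CF_t, discount factor 1/(1+y/m)^(m*t), PV):
  t = 0.5000: CF_t = 1.800000, DF = 0.986680, PV = 1.776024
  t = 1.0000: CF_t = 1.800000, DF = 0.973537, PV = 1.752367
  t = 1.5000: CF_t = 1.800000, DF = 0.960569, PV = 1.729025
  t = 2.0000: CF_t = 1.800000, DF = 0.947774, PV = 1.705994
  t = 2.5000: CF_t = 1.800000, DF = 0.935150, PV = 1.683270
  t = 3.0000: CF_t = 1.800000, DF = 0.922694, PV = 1.660848
  t = 3.5000: CF_t = 1.800000, DF = 0.910403, PV = 1.638726
  t = 4.0000: CF_t = 1.800000, DF = 0.898276, PV = 1.616897
  t = 4.5000: CF_t = 1.800000, DF = 0.886311, PV = 1.595360
  t = 5.0000: CF_t = 1.800000, DF = 0.874505, PV = 1.574110
  t = 5.5000: CF_t = 1.800000, DF = 0.862857, PV = 1.553142
  t = 6.0000: CF_t = 1.800000, DF = 0.851363, PV = 1.532454
  t = 6.5000: CF_t = 1.800000, DF = 0.840023, PV = 1.512042
  t = 7.0000: CF_t = 101.800000, DF = 0.828834, PV = 84.375282
Price P = sum_t PV_t = 105.705540
Macaulay numerator sum_t t * PV_t:
  t * PV_t at t = 0.5000: 0.888012
  t * PV_t at t = 1.0000: 1.752367
  t * PV_t at t = 1.5000: 2.593537
  t * PV_t at t = 2.0000: 3.411988
  t * PV_t at t = 2.5000: 4.208175
  t * PV_t at t = 3.0000: 4.982545
  t * PV_t at t = 3.5000: 5.735540
  t * PV_t at t = 4.0000: 6.467590
  t * PV_t at t = 4.5000: 7.179120
  t * PV_t at t = 5.0000: 7.870548
  t * PV_t at t = 5.5000: 8.542282
  t * PV_t at t = 6.0000: 9.194724
  t * PV_t at t = 6.5000: 9.828270
  t * PV_t at t = 7.0000: 590.626972
Macaulay duration D = (sum_t t * PV_t) / P = 663.281670 / 105.705540 = 6.274805


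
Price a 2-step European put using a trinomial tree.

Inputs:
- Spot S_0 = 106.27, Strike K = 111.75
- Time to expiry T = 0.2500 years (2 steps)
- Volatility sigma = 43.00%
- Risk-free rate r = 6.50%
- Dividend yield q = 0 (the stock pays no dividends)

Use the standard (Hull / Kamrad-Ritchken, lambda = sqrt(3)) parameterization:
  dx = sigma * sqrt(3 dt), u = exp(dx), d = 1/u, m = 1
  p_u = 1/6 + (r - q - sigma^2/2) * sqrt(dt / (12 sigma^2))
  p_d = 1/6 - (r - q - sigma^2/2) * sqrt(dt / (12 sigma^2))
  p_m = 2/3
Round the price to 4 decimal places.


dt = T/N = 0.125000; dx = sigma*sqrt(3*dt) = 0.263320
u = exp(dx) = 1.301243; d = 1/u = 0.768496
p_u = 0.160151, p_m = 0.666667, p_d = 0.173182
Discount per step: exp(-r*dt) = 0.991908
Stock lattice S(k, j) with j the centered position index:
  k=0: S(0,+0) = 106.2700
  k=1: S(1,-1) = 81.6681; S(1,+0) = 106.2700; S(1,+1) = 138.2831
  k=2: S(2,-2) = 62.7616; S(2,-1) = 81.6681; S(2,+0) = 106.2700; S(2,+1) = 138.2831; S(2,+2) = 179.9400
Terminal payoffs V(N, j) = max(K - S_T, 0):
  V(2,-2) = 48.988443; V(2,-1) = 30.081949; V(2,+0) = 5.480000; V(2,+1) = 0.000000; V(2,+2) = 0.000000
Backward induction: V(k, j) = exp(-r*dt) * [p_u * V(k+1, j+1) + p_m * V(k+1, j) + p_d * V(k+1, j-1)]
  V(1,-1) = exp(-r*dt) * [p_u*5.480000 + p_m*30.081949 + p_d*48.988443] = 29.178141
  V(1,+0) = exp(-r*dt) * [p_u*0.000000 + p_m*5.480000 + p_d*30.081949] = 8.791266
  V(1,+1) = exp(-r*dt) * [p_u*0.000000 + p_m*0.000000 + p_d*5.480000] = 0.941358
  V(0,+0) = exp(-r*dt) * [p_u*0.941358 + p_m*8.791266 + p_d*29.178141] = 10.975197

Answer: Price = V(0,0) = 10.9752


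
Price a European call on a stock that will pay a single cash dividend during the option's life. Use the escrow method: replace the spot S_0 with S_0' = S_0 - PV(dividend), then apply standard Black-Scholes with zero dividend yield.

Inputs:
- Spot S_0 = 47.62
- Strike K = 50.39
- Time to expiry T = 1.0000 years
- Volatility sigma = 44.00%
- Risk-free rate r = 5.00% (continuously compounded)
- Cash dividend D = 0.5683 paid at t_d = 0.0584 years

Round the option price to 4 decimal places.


PV(D) = D * exp(-r * t_d) = 0.5683 * 0.99708426 = 0.56664298
S_0' = S_0 - PV(D) = 47.6200 - 0.56664298 = 47.05335702
d1 = (ln(S_0'/K) + (r + sigma^2/2)*T) / (sigma*sqrt(T)) = 0.17793062
d2 = d1 - sigma*sqrt(T) = -0.26206938
exp(-rT) = 0.95122942
N(d1) = 0.57061127; N(d2) = 0.39663397
C = S_0' * N(d1) - K * exp(-rT) * N(d2) = 47.05335702 * 0.57061127 - 50.3900 * 0.95122942 * 0.39663397 = 7.8375

Answer: Price = 7.8375
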